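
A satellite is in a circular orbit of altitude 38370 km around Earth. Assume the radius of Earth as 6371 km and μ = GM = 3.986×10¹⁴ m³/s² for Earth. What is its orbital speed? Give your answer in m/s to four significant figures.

r = 6371 + 38370 = 44741 km = 4.4741×10⁷ m.
For a circular orbit v = √(μ/r) = √(3.986×10¹⁴ / 4.474×10⁷) = √(8.909×10⁶) = 2985 m/s.

v ≈ 2985 m/s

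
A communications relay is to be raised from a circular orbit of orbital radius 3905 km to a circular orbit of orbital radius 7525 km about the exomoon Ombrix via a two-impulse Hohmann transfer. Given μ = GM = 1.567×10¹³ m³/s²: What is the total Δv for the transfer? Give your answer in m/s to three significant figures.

r₁ = 3905 km = 3.905×10⁶ m.
r₂ = 7525 km = 7.525×10⁶ m.
Transfer ellipse a_t = (r₁ + r₂)/2 = 5.715×10⁶ m.
At r₁: circular v_c1 = √(μ/r₁) = 2003 m/s; transfer-periapsis v_p = √[μ(2/r₁ − 1/a_t)] = 2299 m/s.
Δv₁ = v_p − v_c1 = 295.4 m/s.
At r₂: circular v_c2 = √(μ/r₂) = 1443 m/s; transfer-apoapsis v_a = √[μ(2/r₂ − 1/a_t)] = 1193 m/s.
Δv₂ = v_c2 − v_a = 250.2 m/s.
Total Δv = Δv₁ + Δv₂ = 545.6 m/s.

Δv_total ≈ 546 m/s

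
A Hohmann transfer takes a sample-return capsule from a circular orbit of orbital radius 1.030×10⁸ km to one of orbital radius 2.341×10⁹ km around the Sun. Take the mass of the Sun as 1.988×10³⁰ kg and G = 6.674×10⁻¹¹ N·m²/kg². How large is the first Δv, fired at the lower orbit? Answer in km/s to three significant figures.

μ = GM = 6.674×10⁻¹¹ × 1.988×10³⁰ = 1.327×10²⁰ m³/s².
r₁ = 1.030×10⁸ km = 1.030×10¹¹ m.
r₂ = 2.341×10⁹ km = 2.341×10¹² m.
Transfer ellipse a_t = (r₁ + r₂)/2 = 1.222×10¹² m.
At r₁: circular v_c1 = √(μ/r₁) = 35890 m/s; transfer-perihelion v_p = √[μ(2/r₁ − 1/a_t)] = 49680 m/s.
Δv₁ = v_p − v_c1 = 13790 m/s.
= 13.79 km/s.

Δv ≈ 13.8 km/s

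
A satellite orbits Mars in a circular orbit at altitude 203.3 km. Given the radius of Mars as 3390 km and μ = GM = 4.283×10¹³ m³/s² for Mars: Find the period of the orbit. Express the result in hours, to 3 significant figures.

T ≈ 1.82 hours

r = 3390 + 203.3 = 3593.3 km = 3.5933×10⁶ m.
Kepler's third law: T = 2π√(r³/μ) = 2π√((3.593×10⁶)³ / 4.283×10¹³).
r³/μ = 1.083×10⁶ s², so T = 2π × 1.041×10³ = 6.540×10³ s.
Converting: 6.540×10³ s ÷ 3600 = 1.817 hours.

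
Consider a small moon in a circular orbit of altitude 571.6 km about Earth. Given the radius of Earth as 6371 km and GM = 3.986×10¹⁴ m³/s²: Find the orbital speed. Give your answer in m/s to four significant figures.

r = 6371 + 571.6 = 6942.6 km = 6.9426×10⁶ m.
For a circular orbit v = √(μ/r) = √(3.986×10¹⁴ / 6.943×10⁶) = √(5.741×10⁷) = 7577 m/s.

v ≈ 7577 m/s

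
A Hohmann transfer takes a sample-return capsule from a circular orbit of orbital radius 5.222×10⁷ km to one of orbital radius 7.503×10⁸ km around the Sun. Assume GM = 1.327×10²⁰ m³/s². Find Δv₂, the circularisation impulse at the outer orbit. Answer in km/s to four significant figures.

r₁ = 5.222×10⁷ km = 5.222×10¹⁰ m.
r₂ = 7.503×10⁸ km = 7.503×10¹¹ m.
Transfer ellipse a_t = (r₁ + r₂)/2 = 4.013×10¹¹ m.
At r₁: circular v_c1 = √(μ/r₁) = 50410 m/s; transfer-perihelion v_p = √[μ(2/r₁ − 1/a_t)] = 68930 m/s.
At r₂: circular v_c2 = √(μ/r₂) = 13300 m/s; transfer-aphelion v_a = √[μ(2/r₂ − 1/a_t)] = 4798 m/s.
Δv₂ = v_c2 − v_a = 8501 m/s.
= 8.501 km/s.

Δv ≈ 8.501 km/s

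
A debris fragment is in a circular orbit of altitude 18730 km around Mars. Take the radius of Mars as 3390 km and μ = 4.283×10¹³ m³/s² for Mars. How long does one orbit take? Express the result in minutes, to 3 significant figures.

r = 3390 + 18730 = 22120 km = 2.2120×10⁷ m.
Kepler's third law: T = 2π√(r³/μ) = 2π√((2.212×10⁷)³ / 4.283×10¹³).
r³/μ = 2.527×10⁸ s², so T = 2π × 1.590×10⁴ = 9.988×10⁴ s.
Converting: 9.988×10⁴ s ÷ 60.00 = 1665 minutes.

T ≈ 1660 minutes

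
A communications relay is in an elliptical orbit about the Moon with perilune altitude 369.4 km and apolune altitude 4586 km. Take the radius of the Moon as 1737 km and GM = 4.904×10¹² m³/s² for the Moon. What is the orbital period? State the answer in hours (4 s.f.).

T ≈ 6.819 hours

r_p = 1737 + 369.4 = 2106.4 km = 2.1064×10⁶ m.
r_a = 1737 + 4586 = 6323.0 km = 6.3230×10⁶ m.
Semi-major axis a = (r_p + r_a)/2 = (2106.4 + 6323.0)/2 = 4214.7 km = 4.215×10⁶ m.
By Kepler's third law T = 2π√(a³/μ) = 2π × 3.907×10³ = 2.455×10⁴ s.
= 6.819 hours.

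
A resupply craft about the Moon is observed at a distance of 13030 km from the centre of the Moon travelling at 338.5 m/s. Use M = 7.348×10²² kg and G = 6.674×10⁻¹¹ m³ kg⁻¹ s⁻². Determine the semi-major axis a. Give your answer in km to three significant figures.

μ = GM = 6.674×10⁻¹¹ × 7.348×10²² = 4.904×10¹² m³/s².
r = 1.303×10⁷ m.
Specific orbital energy ε = v²/2 − μ/r = (338.5)²/2 − 4.904×10¹²/1.303×10⁷ = -3.191×10⁵ J/kg.
Since ε = −μ/(2a), a = −μ/(2ε) = 7.685×10⁶ m = 7684.8 km.

a ≈ 7680 km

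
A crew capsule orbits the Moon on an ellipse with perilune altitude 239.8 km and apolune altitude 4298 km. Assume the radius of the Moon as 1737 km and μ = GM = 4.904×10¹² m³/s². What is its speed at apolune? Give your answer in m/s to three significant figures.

r_p = 1737 + 239.8 = 1976.8 km = 1.9768×10⁶ m.
r_a = 1737 + 4298 = 6035.0 km = 6.0350×10⁶ m.
Semi-major axis a = (r_p + r_a)/2 = 4005.9 km = 4.006×10⁶ m.
Vis-viva: v² = μ(2/r − 1/a) = 4.904×10¹² × (3.314×10⁻⁷ − 2.496×10⁻⁷) = 4.010×10⁵ m²/s².
v = 633.2 m/s.

v ≈ 633 m/s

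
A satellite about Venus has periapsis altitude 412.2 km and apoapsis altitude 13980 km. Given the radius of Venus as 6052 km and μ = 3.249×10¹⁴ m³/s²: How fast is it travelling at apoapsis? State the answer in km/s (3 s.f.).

v ≈ 2.81 km/s

r_p = 6052 + 412.2 = 6464.2 km = 6.4642×10⁶ m.
r_a = 6052 + 13980 = 20032 km = 2.0032×10⁷ m.
Semi-major axis a = (r_p + r_a)/2 = 13248 km = 1.325×10⁷ m.
Vis-viva: v² = μ(2/r − 1/a) = 3.249×10¹⁴ × (9.984×10⁻⁸ − 7.548×10⁻⁸) = 7.914×10⁶ m²/s².
v = 2813 m/s = 2.813 km/s.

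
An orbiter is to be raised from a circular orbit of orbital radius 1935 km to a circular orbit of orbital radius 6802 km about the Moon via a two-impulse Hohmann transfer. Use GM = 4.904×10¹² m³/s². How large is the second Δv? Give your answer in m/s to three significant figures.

Δv ≈ 284 m/s

r₁ = 1935 km = 1.935×10⁶ m.
r₂ = 6802 km = 6.802×10⁶ m.
Transfer ellipse a_t = (r₁ + r₂)/2 = 4.368×10⁶ m.
At r₁: circular v_c1 = √(μ/r₁) = 1592 m/s; transfer-perilune v_p = √[μ(2/r₁ − 1/a_t)] = 1986 m/s.
At r₂: circular v_c2 = √(μ/r₂) = 849.1 m/s; transfer-apolune v_a = √[μ(2/r₂ − 1/a_t)] = 565.1 m/s.
Δv₂ = v_c2 − v_a = 284.0 m/s.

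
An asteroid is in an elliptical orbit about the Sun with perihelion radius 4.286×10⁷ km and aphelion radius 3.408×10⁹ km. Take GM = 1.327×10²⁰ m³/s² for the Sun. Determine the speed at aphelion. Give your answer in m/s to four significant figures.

Semi-major axis a = (r_p + r_a)/2 = 1.7254×10⁹ km = 1.725×10¹² m.
Vis-viva: v² = μ(2/r − 1/a) = 1.327×10²⁰ × (5.869×10⁻¹³ − 5.796×10⁻¹³) = 9.672×10⁵ m²/s².
v = 983.5 m/s.

v ≈ 983.5 m/s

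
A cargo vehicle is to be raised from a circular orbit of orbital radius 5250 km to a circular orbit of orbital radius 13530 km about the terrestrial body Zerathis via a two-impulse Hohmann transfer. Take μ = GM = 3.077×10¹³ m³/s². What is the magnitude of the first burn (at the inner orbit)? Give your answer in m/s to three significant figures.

r₁ = 5250 km = 5.250×10⁶ m.
r₂ = 13530 km = 1.353×10⁷ m.
Transfer ellipse a_t = (r₁ + r₂)/2 = 9.390×10⁶ m.
At r₁: circular v_c1 = √(μ/r₁) = 2421 m/s; transfer-periapsis v_p = √[μ(2/r₁ − 1/a_t)] = 2906 m/s.
Δv₁ = v_p − v_c1 = 485.1 m/s.

Δv ≈ 485 m/s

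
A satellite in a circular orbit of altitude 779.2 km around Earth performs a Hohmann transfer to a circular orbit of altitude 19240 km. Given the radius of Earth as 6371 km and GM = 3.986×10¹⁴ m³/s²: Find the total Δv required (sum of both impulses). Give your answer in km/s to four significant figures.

Δv_total ≈ 3.208 km/s

r₁ = 6371 + 779.2 = 7150.2 km = 7.1502×10⁶ m.
r₂ = 6371 + 19240 = 25611 km = 2.5611×10⁷ m.
Transfer ellipse a_t = (r₁ + r₂)/2 = 1.638×10⁷ m.
At r₁: circular v_c1 = √(μ/r₁) = 7466 m/s; transfer-perigee v_p = √[μ(2/r₁ − 1/a_t)] = 9336 m/s.
Δv₁ = v_p − v_c1 = 1870 m/s.
At r₂: circular v_c2 = √(μ/r₂) = 3945 m/s; transfer-apogee v_a = √[μ(2/r₂ − 1/a_t)] = 2606 m/s.
Δv₂ = v_c2 − v_a = 1339 m/s.
Total Δv = Δv₁ + Δv₂ = 3208 m/s = 3.208 km/s.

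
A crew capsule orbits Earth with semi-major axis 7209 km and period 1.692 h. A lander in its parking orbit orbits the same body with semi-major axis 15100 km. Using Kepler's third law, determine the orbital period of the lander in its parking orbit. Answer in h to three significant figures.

T₂ ≈ 5.13 h

Kepler's third law: T² ∝ a³, so T₂ = T₁ (a₂/a₁)^(3/2).
a₂/a₁ = 2.095, (a₂/a₁)^(3/2) = 3.031.
T₂ = 1.692 × 3.031 = 5.129 h.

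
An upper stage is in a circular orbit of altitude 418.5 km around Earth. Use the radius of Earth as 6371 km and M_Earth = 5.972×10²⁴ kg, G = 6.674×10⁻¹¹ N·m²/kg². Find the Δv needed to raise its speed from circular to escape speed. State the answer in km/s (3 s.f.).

μ = GM = 6.674×10⁻¹¹ × 5.972×10²⁴ = 3.986×10¹⁴ m³/s².
r = 6371 + 418.5 = 6789.5 km = 6.7895×10⁶ m.
Circular speed v_c = √(μ/r) = 7662 m/s.
Escape speed v_esc = √(2μ/r) = √2 × v_c = 10840 m/s.
Δv = v_esc − v_c = 3174 m/s = 3.174 km/s.

Δv ≈ 3.17 km/s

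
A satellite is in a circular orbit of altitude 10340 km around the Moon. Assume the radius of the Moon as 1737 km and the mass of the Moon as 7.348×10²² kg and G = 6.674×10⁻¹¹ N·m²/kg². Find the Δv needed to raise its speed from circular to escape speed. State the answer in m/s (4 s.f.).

Δv ≈ 264.0 m/s

μ = GM = 6.674×10⁻¹¹ × 7.348×10²² = 4.904×10¹² m³/s².
r = 1737 + 10340 = 12077 km = 1.2077×10⁷ m.
Circular speed v_c = √(μ/r) = 637.2 m/s.
Escape speed v_esc = √(2μ/r) = √2 × v_c = 901.2 m/s.
Δv = v_esc − v_c = 264.0 m/s.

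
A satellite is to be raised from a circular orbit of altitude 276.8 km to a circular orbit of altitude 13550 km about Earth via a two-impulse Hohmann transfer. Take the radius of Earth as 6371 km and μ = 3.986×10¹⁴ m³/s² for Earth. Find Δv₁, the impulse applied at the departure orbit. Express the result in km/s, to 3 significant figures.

r₁ = 6371 + 276.8 = 6647.8 km = 6.6478×10⁶ m.
r₂ = 6371 + 13550 = 19921 km = 1.9921×10⁷ m.
Transfer ellipse a_t = (r₁ + r₂)/2 = 1.328×10⁷ m.
At r₁: circular v_c1 = √(μ/r₁) = 7743 m/s; transfer-perigee v_p = √[μ(2/r₁ − 1/a_t)] = 9482 m/s.
Δv₁ = v_p − v_c1 = 1739 m/s.
= 1.739 km/s.

Δv ≈ 1.74 km/s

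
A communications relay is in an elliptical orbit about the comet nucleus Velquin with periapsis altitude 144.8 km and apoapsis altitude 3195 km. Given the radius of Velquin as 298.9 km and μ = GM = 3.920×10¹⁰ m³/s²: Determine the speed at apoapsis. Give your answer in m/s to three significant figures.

v ≈ 50.3 m/s

r_p = 298.9 + 144.8 = 443.70 km = 4.4370×10⁵ m.
r_a = 298.9 + 3195 = 3493.9 km = 3.4939×10⁶ m.
Semi-major axis a = (r_p + r_a)/2 = 1968.8 km = 1.969×10⁶ m.
Vis-viva: v² = μ(2/r − 1/a) = 3.920×10¹⁰ × (5.724×10⁻⁷ − 5.079×10⁻⁷) = 2.529×10³ m²/s².
v = 50.28 m/s.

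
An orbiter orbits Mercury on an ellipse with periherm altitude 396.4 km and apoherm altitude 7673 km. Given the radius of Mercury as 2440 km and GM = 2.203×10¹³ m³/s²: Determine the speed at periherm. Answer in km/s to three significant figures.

r_p = 2440 + 396.4 = 2836.4 km = 2.8364×10⁶ m.
r_a = 2440 + 7673 = 10113 km = 1.0113×10⁷ m.
Semi-major axis a = (r_p + r_a)/2 = 6474.7 km = 6.475×10⁶ m.
Vis-viva: v² = μ(2/r − 1/a) = 2.203×10¹³ × (7.051×10⁻⁷ − 1.544×10⁻⁷) = 1.213×10⁷ m²/s².
v = 3483 m/s = 3.483 km/s.

v ≈ 3.48 km/s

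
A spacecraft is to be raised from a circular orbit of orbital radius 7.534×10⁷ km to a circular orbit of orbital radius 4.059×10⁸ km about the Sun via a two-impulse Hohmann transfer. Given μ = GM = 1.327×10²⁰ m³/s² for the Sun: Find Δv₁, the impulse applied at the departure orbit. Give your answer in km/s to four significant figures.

r₁ = 7.534×10⁷ km = 7.534×10¹⁰ m.
r₂ = 4.059×10⁸ km = 4.059×10¹¹ m.
Transfer ellipse a_t = (r₁ + r₂)/2 = 2.406×10¹¹ m.
At r₁: circular v_c1 = √(μ/r₁) = 41970 m/s; transfer-perihelion v_p = √[μ(2/r₁ − 1/a_t)] = 54510 m/s.
Δv₁ = v_p − v_c1 = 12540 m/s.
= 12.54 km/s.

Δv ≈ 12.54 km/s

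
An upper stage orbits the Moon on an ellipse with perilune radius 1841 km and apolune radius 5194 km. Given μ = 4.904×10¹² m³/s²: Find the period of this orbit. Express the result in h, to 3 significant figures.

Semi-major axis a = (r_p + r_a)/2 = (1841.0 + 5194.0)/2 = 3517.5 km = 3.518×10⁶ m.
By Kepler's third law T = 2π√(a³/μ) = 2π × 2.979×10³ = 1.872×10⁴ s.
= 5.199 h.

T ≈ 5.20 h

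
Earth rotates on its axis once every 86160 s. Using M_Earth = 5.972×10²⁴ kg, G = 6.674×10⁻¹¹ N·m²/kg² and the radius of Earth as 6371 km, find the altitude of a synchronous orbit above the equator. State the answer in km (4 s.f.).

h_sync ≈ 35790 km

μ = GM = 6.674×10⁻¹¹ × 5.972×10²⁴ = 3.986×10¹⁴ m³/s².
A synchronous orbit has period T, so by Kepler's third law a = (μT²/4π²)^(1/3).
μT²/4π² = 3.986×10¹⁴ × (8.616×10⁴)² / 39.48 = 7.495×10²² m³.
a = 4.216×10⁷ m = 42162 km.
Altitude h = a − R = 42162 − 6371 = 35791 km.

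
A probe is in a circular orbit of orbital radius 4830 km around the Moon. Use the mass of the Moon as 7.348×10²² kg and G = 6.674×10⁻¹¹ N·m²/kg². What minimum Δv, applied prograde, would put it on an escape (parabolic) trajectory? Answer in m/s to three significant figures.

μ = GM = 6.674×10⁻¹¹ × 7.348×10²² = 4.904×10¹² m³/s².
r = 4830 km = 4.830×10⁶ m.
Circular speed v_c = √(μ/r) = 1008 m/s.
Escape speed v_esc = √(2μ/r) = √2 × v_c = 1425 m/s.
Δv = v_esc − v_c = 417.4 m/s.

Δv ≈ 417 m/s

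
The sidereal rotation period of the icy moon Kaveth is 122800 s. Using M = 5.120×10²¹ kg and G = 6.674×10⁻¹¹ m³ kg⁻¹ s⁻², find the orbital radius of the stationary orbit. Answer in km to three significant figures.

r_sync ≈ 5070 km

μ = GM = 6.674×10⁻¹¹ × 5.120×10²¹ = 3.417×10¹¹ m³/s².
A synchronous orbit has period T, so by Kepler's third law a = (μT²/4π²)^(1/3).
μT²/4π² = 3.417×10¹¹ × (1.228×10⁵)² / 39.48 = 1.305×10²⁰ m³.
a = 5.073×10⁶ m = 5072.6 km.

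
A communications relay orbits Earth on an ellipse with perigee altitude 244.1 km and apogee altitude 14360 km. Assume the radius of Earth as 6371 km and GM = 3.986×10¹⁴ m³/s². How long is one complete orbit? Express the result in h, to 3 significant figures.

r_p = 6371 + 244.1 = 6615.1 km = 6.6151×10⁶ m.
r_a = 6371 + 14360 = 20731 km = 2.0731×10⁷ m.
Semi-major axis a = (r_p + r_a)/2 = (6615.1 + 20731)/2 = 13673 km = 1.367×10⁷ m.
By Kepler's third law T = 2π√(a³/μ) = 2π × 2.532×10³ = 1.591×10⁴ s.
= 4.420 h.

T ≈ 4.42 h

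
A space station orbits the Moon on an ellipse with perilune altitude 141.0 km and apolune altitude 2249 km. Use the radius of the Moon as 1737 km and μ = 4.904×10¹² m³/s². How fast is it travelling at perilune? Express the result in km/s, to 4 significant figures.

v ≈ 1.884 km/s

r_p = 1737 + 141.0 = 1878.0 km = 1.8780×10⁶ m.
r_a = 1737 + 2249 = 3986.0 km = 3.9860×10⁶ m.
Semi-major axis a = (r_p + r_a)/2 = 2932.0 km = 2.932×10⁶ m.
Vis-viva: v² = μ(2/r − 1/a) = 4.904×10¹² × (1.065×10⁻⁶ − 3.411×10⁻⁷) = 3.550×10⁶ m²/s².
v = 1884 m/s = 1.884 km/s.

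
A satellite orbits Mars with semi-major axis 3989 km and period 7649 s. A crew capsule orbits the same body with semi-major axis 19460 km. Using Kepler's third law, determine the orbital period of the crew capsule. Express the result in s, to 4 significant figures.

Kepler's third law: T² ∝ a³, so T₂ = T₁ (a₂/a₁)^(3/2).
a₂/a₁ = 4.878, (a₂/a₁)^(3/2) = 10.78.
T₂ = 7649 × 10.78 = 82420 s.

T₂ ≈ 82420 s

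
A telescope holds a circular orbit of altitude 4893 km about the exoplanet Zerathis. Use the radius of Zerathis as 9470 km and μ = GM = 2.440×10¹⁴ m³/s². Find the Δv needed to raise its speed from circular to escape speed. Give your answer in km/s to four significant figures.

Δv ≈ 1.707 km/s

r = 9470 + 4893 = 14363 km = 1.4363×10⁷ m.
Circular speed v_c = √(μ/r) = 4122 m/s.
Escape speed v_esc = √(2μ/r) = √2 × v_c = 5829 m/s.
Δv = v_esc − v_c = 1707 m/s = 1.707 km/s.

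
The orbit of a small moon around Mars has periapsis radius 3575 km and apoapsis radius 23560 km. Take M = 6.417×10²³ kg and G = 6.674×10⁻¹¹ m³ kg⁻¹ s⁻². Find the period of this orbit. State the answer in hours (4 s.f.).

T ≈ 13.33 hours

μ = GM = 6.674×10⁻¹¹ × 6.417×10²³ = 4.283×10¹³ m³/s².
Semi-major axis a = (r_p + r_a)/2 = (3575.0 + 23560)/2 = 13568 km = 1.357×10⁷ m.
By Kepler's third law T = 2π√(a³/μ) = 2π × 7.636×10³ = 4.798×10⁴ s.
= 13.33 hours.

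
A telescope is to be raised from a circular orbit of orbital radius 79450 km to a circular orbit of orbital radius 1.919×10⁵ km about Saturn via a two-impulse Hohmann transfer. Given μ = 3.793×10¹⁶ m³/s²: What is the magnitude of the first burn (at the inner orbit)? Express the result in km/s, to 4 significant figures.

Δv ≈ 4.136 km/s

r₁ = 79450 km = 7.945×10⁷ m.
r₂ = 1.919×10⁵ km = 1.919×10⁸ m.
Transfer ellipse a_t = (r₁ + r₂)/2 = 1.357×10⁸ m.
At r₁: circular v_c1 = √(μ/r₁) = 21850 m/s; transfer-perikrone v_p = √[μ(2/r₁ − 1/a_t)] = 25990 m/s.
Δv₁ = v_p − v_c1 = 4136 m/s.
= 4.136 km/s.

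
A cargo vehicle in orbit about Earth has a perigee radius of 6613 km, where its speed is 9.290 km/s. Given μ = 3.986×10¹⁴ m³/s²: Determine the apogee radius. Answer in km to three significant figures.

apogee radius ≈ 16700 km

r_p = 6.613×10⁶ m.
Specific energy ε = v²/2 − μ/r = -1.712×10⁷ J/kg, so a = −μ/(2ε) = 1.164×10⁷ m.
The apsides satisfy r_p + r_a = 2a, so the apogee radius is 2a − r_p = 1.667×10⁷ m = 16665 km.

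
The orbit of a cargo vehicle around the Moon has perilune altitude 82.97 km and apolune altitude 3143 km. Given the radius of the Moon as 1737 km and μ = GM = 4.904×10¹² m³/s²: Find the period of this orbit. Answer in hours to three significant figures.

r_p = 1737 + 82.97 = 1820.0 km = 1.8200×10⁶ m.
r_a = 1737 + 3143 = 4880.0 km = 4.8800×10⁶ m.
Semi-major axis a = (r_p + r_a)/2 = (1820.0 + 4880.0)/2 = 3350.0 km = 3.350×10⁶ m.
By Kepler's third law T = 2π√(a³/μ) = 2π × 2.769×10³ = 1.740×10⁴ s.
= 4.832 hours.

T ≈ 4.83 hours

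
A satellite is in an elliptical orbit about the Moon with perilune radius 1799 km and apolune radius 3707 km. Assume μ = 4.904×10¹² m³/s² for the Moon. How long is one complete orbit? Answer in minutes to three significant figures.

T ≈ 216 minutes

Semi-major axis a = (r_p + r_a)/2 = (1799.0 + 3707.0)/2 = 2753.0 km = 2.753×10⁶ m.
By Kepler's third law T = 2π√(a³/μ) = 2π × 2.063×10³ = 1.296×10⁴ s.
= 216.0 minutes.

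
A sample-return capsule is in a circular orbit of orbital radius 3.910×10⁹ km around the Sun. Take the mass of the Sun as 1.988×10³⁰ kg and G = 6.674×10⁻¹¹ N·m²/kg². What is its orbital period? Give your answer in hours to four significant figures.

T ≈ 1171000 hours

μ = GM = 6.674×10⁻¹¹ × 1.988×10³⁰ = 1.327×10²⁰ m³/s².
r = 3.910×10⁹ km = 3.910×10¹² m.
Kepler's third law: T = 2π√(r³/μ) = 2π√((3.910×10¹²)³ / 1.327×10²⁰).
r³/μ = 4.505×10¹⁷ s², so T = 2π × 6.712×10⁸ = 4.217×10⁹ s.
Converting: 4.217×10⁹ s ÷ 3600 = 1.171×10⁶ hours.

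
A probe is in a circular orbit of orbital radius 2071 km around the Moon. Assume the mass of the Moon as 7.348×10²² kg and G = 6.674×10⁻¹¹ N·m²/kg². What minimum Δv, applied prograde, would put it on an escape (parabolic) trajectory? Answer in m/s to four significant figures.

Δv ≈ 637.4 m/s

μ = GM = 6.674×10⁻¹¹ × 7.348×10²² = 4.904×10¹² m³/s².
r = 2071 km = 2.071×10⁶ m.
Circular speed v_c = √(μ/r) = 1539 m/s.
Escape speed v_esc = √(2μ/r) = √2 × v_c = 2176 m/s.
Δv = v_esc − v_c = 637.4 m/s.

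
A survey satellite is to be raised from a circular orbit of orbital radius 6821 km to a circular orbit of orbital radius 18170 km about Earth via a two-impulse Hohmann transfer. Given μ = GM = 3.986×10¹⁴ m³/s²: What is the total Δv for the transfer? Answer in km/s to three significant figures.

r₁ = 6821 km = 6.821×10⁶ m.
r₂ = 18170 km = 1.817×10⁷ m.
Transfer ellipse a_t = (r₁ + r₂)/2 = 1.250×10⁷ m.
At r₁: circular v_c1 = √(μ/r₁) = 7644 m/s; transfer-perigee v_p = √[μ(2/r₁ − 1/a_t)] = 9218 m/s.
Δv₁ = v_p − v_c1 = 1574 m/s.
At r₂: circular v_c2 = √(μ/r₂) = 4684 m/s; transfer-apogee v_a = √[μ(2/r₂ − 1/a_t)] = 3460 m/s.
Δv₂ = v_c2 − v_a = 1223 m/s.
Total Δv = Δv₁ + Δv₂ = 2797 m/s = 2.797 km/s.

Δv_total ≈ 2.80 km/s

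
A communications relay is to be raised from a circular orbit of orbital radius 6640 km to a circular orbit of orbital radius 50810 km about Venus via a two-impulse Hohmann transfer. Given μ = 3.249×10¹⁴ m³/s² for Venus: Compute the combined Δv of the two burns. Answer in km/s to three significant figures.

r₁ = 6640 km = 6.640×10⁶ m.
r₂ = 50810 km = 5.081×10⁷ m.
Transfer ellipse a_t = (r₁ + r₂)/2 = 2.872×10⁷ m.
At r₁: circular v_c1 = √(μ/r₁) = 6995 m/s; transfer-periapsis v_p = √[μ(2/r₁ − 1/a_t)] = 9303 m/s.
Δv₁ = v_p − v_c1 = 2308 m/s.
At r₂: circular v_c2 = √(μ/r₂) = 2529 m/s; transfer-apoapsis v_a = √[μ(2/r₂ − 1/a_t)] = 1216 m/s.
Δv₂ = v_c2 − v_a = 1313 m/s.
Total Δv = Δv₁ + Δv₂ = 3621 m/s = 3.621 km/s.

Δv_total ≈ 3.62 km/s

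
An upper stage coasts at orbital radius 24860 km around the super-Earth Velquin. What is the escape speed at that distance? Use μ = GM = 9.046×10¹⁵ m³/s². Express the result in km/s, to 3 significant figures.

v_esc ≈ 27.0 km/s

r = 24860 km = 2.486×10⁷ m.
Escape speed v_esc = √(2μ/r) = √(2 × 9.046×10¹⁵ / 2.486×10⁷) = √(7.278×10⁸) = 26980 m/s.
= 26.98 km/s.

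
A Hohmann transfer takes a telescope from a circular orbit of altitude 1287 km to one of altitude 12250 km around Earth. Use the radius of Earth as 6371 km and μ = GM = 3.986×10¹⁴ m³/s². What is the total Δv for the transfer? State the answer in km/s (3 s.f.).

Δv_total ≈ 2.47 km/s

r₁ = 6371 + 1287 = 7658.0 km = 7.6580×10⁶ m.
r₂ = 6371 + 12250 = 18621 km = 1.8621×10⁷ m.
Transfer ellipse a_t = (r₁ + r₂)/2 = 1.314×10⁷ m.
At r₁: circular v_c1 = √(μ/r₁) = 7215 m/s; transfer-perigee v_p = √[μ(2/r₁ − 1/a_t)] = 8589 m/s.
Δv₁ = v_p − v_c1 = 1374 m/s.
At r₂: circular v_c2 = √(μ/r₂) = 4627 m/s; transfer-apogee v_a = √[μ(2/r₂ − 1/a_t)] = 3532 m/s.
Δv₂ = v_c2 − v_a = 1095 m/s.
Total Δv = Δv₁ + Δv₂ = 2469 m/s = 2.469 km/s.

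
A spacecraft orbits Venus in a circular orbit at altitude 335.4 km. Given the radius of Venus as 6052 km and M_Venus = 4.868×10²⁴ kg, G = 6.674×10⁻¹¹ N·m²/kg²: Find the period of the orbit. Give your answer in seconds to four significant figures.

T ≈ 5627 seconds

μ = GM = 6.674×10⁻¹¹ × 4.868×10²⁴ = 3.249×10¹⁴ m³/s².
r = 6052 + 335.4 = 6387.4 km = 6.3874×10⁶ m.
Kepler's third law: T = 2π√(r³/μ) = 2π√((6.387×10⁶)³ / 3.249×10¹⁴).
r³/μ = 8.021×10⁵ s², so T = 2π × 8.956×10² = 5.627×10³ s.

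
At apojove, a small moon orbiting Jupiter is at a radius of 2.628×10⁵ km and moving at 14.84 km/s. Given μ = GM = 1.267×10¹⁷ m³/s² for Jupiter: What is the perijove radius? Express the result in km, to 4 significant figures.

r_a = 2.628×10⁸ m.
Specific energy ε = v²/2 − μ/r = -3.720×10⁸ J/kg, so a = −μ/(2ε) = 1.703×10⁸ m.
The apsides satisfy r_p + r_a = 2a, so the perijove radius is 2a − r_a = 7.779×10⁷ m = 77789 km.

perijove radius ≈ 77790 km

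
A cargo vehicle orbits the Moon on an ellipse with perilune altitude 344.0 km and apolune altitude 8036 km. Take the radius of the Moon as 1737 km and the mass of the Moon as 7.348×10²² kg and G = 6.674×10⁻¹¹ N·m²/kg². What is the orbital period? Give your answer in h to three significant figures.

μ = GM = 6.674×10⁻¹¹ × 7.348×10²² = 4.904×10¹² m³/s².
r_p = 1737 + 344.0 = 2081.0 km = 2.0810×10⁶ m.
r_a = 1737 + 8036 = 9773.0 km = 9.7730×10⁶ m.
Semi-major axis a = (r_p + r_a)/2 = (2081.0 + 9773.0)/2 = 5927.0 km = 5.927×10⁶ m.
By Kepler's third law T = 2π√(a³/μ) = 2π × 6.516×10³ = 4.094×10⁴ s.
= 11.37 h.

T ≈ 11.4 h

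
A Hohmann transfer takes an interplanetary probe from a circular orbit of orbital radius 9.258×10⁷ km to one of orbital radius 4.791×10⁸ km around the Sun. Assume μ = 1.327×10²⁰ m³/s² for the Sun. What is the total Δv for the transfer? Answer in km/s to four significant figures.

Δv_total ≈ 18.33 km/s

r₁ = 9.258×10⁷ km = 9.258×10¹⁰ m.
r₂ = 4.791×10⁸ km = 4.791×10¹¹ m.
Transfer ellipse a_t = (r₁ + r₂)/2 = 2.858×10¹¹ m.
At r₁: circular v_c1 = √(μ/r₁) = 37860 m/s; transfer-perihelion v_p = √[μ(2/r₁ − 1/a_t)] = 49010 m/s.
Δv₁ = v_p − v_c1 = 11160 m/s.
At r₂: circular v_c2 = √(μ/r₂) = 16640 m/s; transfer-aphelion v_a = √[μ(2/r₂ − 1/a_t)] = 9472 m/s.
Δv₂ = v_c2 − v_a = 7171 m/s.
Total Δv = Δv₁ + Δv₂ = 18330 m/s = 18.33 km/s.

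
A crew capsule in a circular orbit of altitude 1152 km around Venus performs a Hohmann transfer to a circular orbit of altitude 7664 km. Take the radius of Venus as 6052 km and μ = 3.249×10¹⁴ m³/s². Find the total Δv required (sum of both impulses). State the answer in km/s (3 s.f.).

r₁ = 6052 + 1152 = 7204.0 km = 7.2040×10⁶ m.
r₂ = 6052 + 7664 = 13716 km = 1.3716×10⁷ m.
Transfer ellipse a_t = (r₁ + r₂)/2 = 1.046×10⁷ m.
At r₁: circular v_c1 = √(μ/r₁) = 6716 m/s; transfer-periapsis v_p = √[μ(2/r₁ − 1/a_t)] = 7690 m/s.
Δv₁ = v_p − v_c1 = 974.5 m/s.
At r₂: circular v_c2 = √(μ/r₂) = 4867 m/s; transfer-apoapsis v_a = √[μ(2/r₂ − 1/a_t)] = 4039 m/s.
Δv₂ = v_c2 − v_a = 827.9 m/s.
Total Δv = Δv₁ + Δv₂ = 1802 m/s = 1.802 km/s.

Δv_total ≈ 1.80 km/s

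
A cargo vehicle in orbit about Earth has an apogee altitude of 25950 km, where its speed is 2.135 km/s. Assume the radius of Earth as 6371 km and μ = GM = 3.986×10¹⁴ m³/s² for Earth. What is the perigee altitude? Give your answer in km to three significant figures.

perigee altitude ≈ 956 km

r_a = 6371 + 25950 = 32321 km = 3.232×10⁷ m.
Specific energy ε = v²/2 − μ/r = -1.005×10⁷ J/kg, so a = −μ/(2ε) = 1.982×10⁷ m.
The apsides satisfy r_p + r_a = 2a, so the perigee radius is 2a − r_a = 7.327×10⁶ m = 7327.2 km.
Perigee altitude = 7327.2 − 6371 = 956.17 km.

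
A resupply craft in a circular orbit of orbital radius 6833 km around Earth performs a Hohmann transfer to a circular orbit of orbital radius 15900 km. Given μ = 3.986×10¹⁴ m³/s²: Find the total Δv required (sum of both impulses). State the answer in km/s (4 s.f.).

r₁ = 6833 km = 6.833×10⁶ m.
r₂ = 15900 km = 1.590×10⁷ m.
Transfer ellipse a_t = (r₁ + r₂)/2 = 1.137×10⁷ m.
At r₁: circular v_c1 = √(μ/r₁) = 7638 m/s; transfer-perigee v_p = √[μ(2/r₁ − 1/a_t)] = 9033 m/s.
Δv₁ = v_p − v_c1 = 1396 m/s.
At r₂: circular v_c2 = √(μ/r₂) = 5007 m/s; transfer-apogee v_a = √[μ(2/r₂ − 1/a_t)] = 3882 m/s.
Δv₂ = v_c2 − v_a = 1125 m/s.
Total Δv = Δv₁ + Δv₂ = 2520 m/s = 2.520 km/s.

Δv_total ≈ 2.520 km/s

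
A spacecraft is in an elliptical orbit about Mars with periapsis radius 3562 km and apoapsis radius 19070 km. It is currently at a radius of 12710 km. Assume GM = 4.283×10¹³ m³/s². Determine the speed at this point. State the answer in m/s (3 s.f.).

v ≈ 1720 m/s

Semi-major axis a = (r_p + r_a)/2 = 11316 km = 1.132×10⁷ m.
Vis-viva: v² = μ(2/r − 1/a) = 4.283×10¹³ × (1.574×10⁻⁷ − 8.837×10⁻⁸) = 2.955×10⁶ m²/s².
v = 1719 m/s.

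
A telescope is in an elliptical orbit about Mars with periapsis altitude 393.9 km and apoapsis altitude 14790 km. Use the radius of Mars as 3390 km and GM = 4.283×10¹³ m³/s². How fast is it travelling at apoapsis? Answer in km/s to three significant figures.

r_p = 3390 + 393.9 = 3783.9 km = 3.7839×10⁶ m.
r_a = 3390 + 14790 = 18180 km = 1.8180×10⁷ m.
Semi-major axis a = (r_p + r_a)/2 = 10982 km = 1.098×10⁷ m.
Vis-viva: v² = μ(2/r − 1/a) = 4.283×10¹³ × (1.100×10⁻⁷ − 9.106×10⁻⁸) = 8.117×10⁵ m²/s².
v = 901.0 m/s = 0.901 km/s.

v ≈ 0.901 km/s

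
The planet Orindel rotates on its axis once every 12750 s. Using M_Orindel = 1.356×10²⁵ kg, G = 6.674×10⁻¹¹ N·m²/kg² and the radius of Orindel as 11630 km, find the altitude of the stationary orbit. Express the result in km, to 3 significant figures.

μ = GM = 6.674×10⁻¹¹ × 1.356×10²⁵ = 9.050×10¹⁴ m³/s².
A synchronous orbit has period T, so by Kepler's third law a = (μT²/4π²)^(1/3).
μT²/4π² = 9.050×10¹⁴ × (1.275×10⁴)² / 39.48 = 3.727×10²¹ m³.
a = 1.550×10⁷ m = 15504 km.
Altitude h = a − R = 15504 − 11630 = 3873.7 km.

h_sync ≈ 3870 km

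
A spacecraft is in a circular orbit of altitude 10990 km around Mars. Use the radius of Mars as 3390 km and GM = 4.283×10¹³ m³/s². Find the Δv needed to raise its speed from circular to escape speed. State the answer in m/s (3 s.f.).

r = 3390 + 10990 = 14380 km = 1.4380×10⁷ m.
Circular speed v_c = √(μ/r) = 1726 m/s.
Escape speed v_esc = √(2μ/r) = √2 × v_c = 2441 m/s.
Δv = v_esc − v_c = 714.9 m/s.

Δv ≈ 715 m/s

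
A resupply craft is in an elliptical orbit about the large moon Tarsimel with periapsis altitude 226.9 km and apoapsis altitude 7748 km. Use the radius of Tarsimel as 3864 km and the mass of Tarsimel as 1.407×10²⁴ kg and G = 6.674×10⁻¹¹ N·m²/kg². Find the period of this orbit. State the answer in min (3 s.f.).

T ≈ 238 min

μ = GM = 6.674×10⁻¹¹ × 1.407×10²⁴ = 9.390×10¹³ m³/s².
r_p = 3864 + 226.9 = 4090.9 km = 4.0909×10⁶ m.
r_a = 3864 + 7748 = 11612 km = 1.1612×10⁷ m.
Semi-major axis a = (r_p + r_a)/2 = (4090.9 + 11612)/2 = 7851.4 km = 7.851×10⁶ m.
By Kepler's third law T = 2π√(a³/μ) = 2π × 2.270×10³ = 1.426×10⁴ s.
= 237.7 min.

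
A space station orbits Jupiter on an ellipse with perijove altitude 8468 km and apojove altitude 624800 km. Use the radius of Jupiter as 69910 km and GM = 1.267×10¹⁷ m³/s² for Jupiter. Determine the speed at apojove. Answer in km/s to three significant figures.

v ≈ 6.08 km/s

r_p = 69910 + 8468 = 78378 km = 7.8378×10⁷ m.
r_a = 69910 + 624800 = 694710 km = 6.9471×10⁸ m.
Semi-major axis a = (r_p + r_a)/2 = 3.8654×10⁵ km = 3.865×10⁸ m.
Vis-viva: v² = μ(2/r − 1/a) = 1.267×10¹⁷ × (2.879×10⁻⁹ − 2.587×10⁻⁹) = 3.698×10⁷ m²/s².
v = 6081 m/s = 6.081 km/s.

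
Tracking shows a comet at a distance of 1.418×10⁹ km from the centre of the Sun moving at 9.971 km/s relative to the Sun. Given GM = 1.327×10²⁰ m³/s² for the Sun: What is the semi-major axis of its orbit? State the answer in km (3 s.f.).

r = 1.418×10¹² m.
Specific orbital energy ε = v²/2 − μ/r = (9971)²/2 − 1.327×10²⁰/1.418×10¹² = -4.387×10⁷ J/kg.
Since ε = −μ/(2a), a = −μ/(2ε) = 1.512×10¹² m = 1.5124×10⁹ km.

a ≈ 1.51×10⁹ km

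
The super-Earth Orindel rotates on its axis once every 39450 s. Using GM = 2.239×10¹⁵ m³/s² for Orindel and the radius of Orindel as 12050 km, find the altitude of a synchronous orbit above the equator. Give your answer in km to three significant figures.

h_sync ≈ 32500 km

A synchronous orbit has period T, so by Kepler's third law a = (μT²/4π²)^(1/3).
μT²/4π² = 2.239×10¹⁵ × (3.945×10⁴)² / 39.48 = 8.826×10²² m³.
a = 4.452×10⁷ m = 44524 km.
Altitude h = a − R = 44524 − 12050 = 32474 km.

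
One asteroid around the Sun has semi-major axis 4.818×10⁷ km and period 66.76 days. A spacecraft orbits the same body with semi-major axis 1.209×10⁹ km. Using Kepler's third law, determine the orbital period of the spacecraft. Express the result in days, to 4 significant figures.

T₂ ≈ 8392 days

Kepler's third law: T² ∝ a³, so T₂ = T₁ (a₂/a₁)^(3/2).
a₂/a₁ = 25.09, (a₂/a₁)^(3/2) = 125.7.
T₂ = 66.76 × 125.7 = 8392 days.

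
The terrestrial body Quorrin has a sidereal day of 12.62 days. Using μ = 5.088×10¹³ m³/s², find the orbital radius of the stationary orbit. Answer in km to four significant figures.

r_sync ≈ 1.153×10⁵ km

T = 12.62 days = 1.090×10⁶ s.
A synchronous orbit has period T, so by Kepler's third law a = (μT²/4π²)^(1/3).
μT²/4π² = 5.088×10¹³ × (1.090×10⁶)² / 39.48 = 1.532×10²⁴ m³.
a = 1.153×10⁸ m = 1.1529×10⁵ km.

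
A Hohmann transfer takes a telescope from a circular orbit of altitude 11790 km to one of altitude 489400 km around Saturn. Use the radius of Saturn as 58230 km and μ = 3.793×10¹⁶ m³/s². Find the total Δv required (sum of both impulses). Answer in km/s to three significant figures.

r₁ = 58230 + 11790 = 70020 km = 7.0020×10⁷ m.
r₂ = 58230 + 489400 = 547630 km = 5.4763×10⁸ m.
Transfer ellipse a_t = (r₁ + r₂)/2 = 3.088×10⁸ m.
At r₁: circular v_c1 = √(μ/r₁) = 23270 m/s; transfer-perikrone v_p = √[μ(2/r₁ − 1/a_t)] = 30990 m/s.
Δv₁ = v_p − v_c1 = 7719 m/s.
At r₂: circular v_c2 = √(μ/r₂) = 8322 m/s; transfer-apokrone v_a = √[μ(2/r₂ − 1/a_t)] = 3963 m/s.
Δv₂ = v_c2 − v_a = 4360 m/s.
Total Δv = Δv₁ + Δv₂ = 12080 m/s = 12.08 km/s.

Δv_total ≈ 12.1 km/s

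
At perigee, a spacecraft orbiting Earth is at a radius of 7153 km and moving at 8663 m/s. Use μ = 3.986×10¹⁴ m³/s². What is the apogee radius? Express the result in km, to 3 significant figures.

apogee radius ≈ 14700 km

r_p = 7.153×10⁶ m.
Specific energy ε = v²/2 − μ/r = -1.820×10⁷ J/kg, so a = −μ/(2ε) = 1.095×10⁷ m.
The apsides satisfy r_p + r_a = 2a, so the apogee radius is 2a − r_p = 1.475×10⁷ m = 14747 km.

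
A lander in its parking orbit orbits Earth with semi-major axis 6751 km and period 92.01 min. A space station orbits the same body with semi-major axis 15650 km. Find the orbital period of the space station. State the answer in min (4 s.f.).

T₂ ≈ 324.8 min

Kepler's third law: T² ∝ a³, so T₂ = T₁ (a₂/a₁)^(3/2).
a₂/a₁ = 2.318, (a₂/a₁)^(3/2) = 3.530.
T₂ = 92.01 × 3.530 = 324.8 min.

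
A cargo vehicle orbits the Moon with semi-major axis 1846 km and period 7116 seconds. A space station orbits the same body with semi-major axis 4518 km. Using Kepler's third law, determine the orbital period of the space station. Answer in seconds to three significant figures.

Kepler's third law: T² ∝ a³, so T₂ = T₁ (a₂/a₁)^(3/2).
a₂/a₁ = 2.447, (a₂/a₁)^(3/2) = 3.829.
T₂ = 7116 × 3.829 = 27250 seconds.

T₂ ≈ 27200 seconds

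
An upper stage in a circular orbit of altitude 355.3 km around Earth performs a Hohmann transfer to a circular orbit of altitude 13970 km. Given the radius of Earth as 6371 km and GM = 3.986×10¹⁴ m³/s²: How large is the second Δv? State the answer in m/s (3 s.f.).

Δv ≈ 1310 m/s

r₁ = 6371 + 355.3 = 6726.3 km = 6.7263×10⁶ m.
r₂ = 6371 + 13970 = 20341 km = 2.0341×10⁷ m.
Transfer ellipse a_t = (r₁ + r₂)/2 = 1.353×10⁷ m.
At r₁: circular v_c1 = √(μ/r₁) = 7698 m/s; transfer-perigee v_p = √[μ(2/r₁ − 1/a_t)] = 9438 m/s.
At r₂: circular v_c2 = √(μ/r₂) = 4427 m/s; transfer-apogee v_a = √[μ(2/r₂ − 1/a_t)] = 3121 m/s.
Δv₂ = v_c2 − v_a = 1306 m/s.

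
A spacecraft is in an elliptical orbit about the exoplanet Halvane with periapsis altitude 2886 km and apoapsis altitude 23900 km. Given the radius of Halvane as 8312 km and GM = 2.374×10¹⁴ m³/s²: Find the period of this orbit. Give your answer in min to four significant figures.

T ≈ 687.3 min

r_p = 8312 + 2886 = 11198 km = 1.1198×10⁷ m.
r_a = 8312 + 23900 = 32212 km = 3.2212×10⁷ m.
Semi-major axis a = (r_p + r_a)/2 = (11198 + 32212)/2 = 21705 km = 2.170×10⁷ m.
By Kepler's third law T = 2π√(a³/μ) = 2π × 6.563×10³ = 4.124×10⁴ s.
= 687.3 min.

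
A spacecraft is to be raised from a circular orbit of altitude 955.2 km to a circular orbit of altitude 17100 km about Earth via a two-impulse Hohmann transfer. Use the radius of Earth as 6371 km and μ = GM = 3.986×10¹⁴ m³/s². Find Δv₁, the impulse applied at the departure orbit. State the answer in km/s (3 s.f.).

r₁ = 6371 + 955.2 = 7326.2 km = 7.3262×10⁶ m.
r₂ = 6371 + 17100 = 23471 km = 2.3471×10⁷ m.
Transfer ellipse a_t = (r₁ + r₂)/2 = 1.540×10⁷ m.
At r₁: circular v_c1 = √(μ/r₁) = 7376 m/s; transfer-perigee v_p = √[μ(2/r₁ − 1/a_t)] = 9107 m/s.
Δv₁ = v_p − v_c1 = 1730 m/s.
= 1.730 km/s.

Δv ≈ 1.73 km/s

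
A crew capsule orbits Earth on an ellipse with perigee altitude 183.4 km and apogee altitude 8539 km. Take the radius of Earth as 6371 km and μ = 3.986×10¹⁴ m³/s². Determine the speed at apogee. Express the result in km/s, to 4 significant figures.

v ≈ 4.041 km/s

r_p = 6371 + 183.4 = 6554.4 km = 6.5544×10⁶ m.
r_a = 6371 + 8539 = 14910 km = 1.4910×10⁷ m.
Semi-major axis a = (r_p + r_a)/2 = 10732 km = 1.073×10⁷ m.
Vis-viva: v² = μ(2/r − 1/a) = 3.986×10¹⁴ × (1.341×10⁻⁷ − 9.318×10⁻⁸) = 1.633×10⁷ m²/s².
v = 4041 m/s = 4.041 km/s.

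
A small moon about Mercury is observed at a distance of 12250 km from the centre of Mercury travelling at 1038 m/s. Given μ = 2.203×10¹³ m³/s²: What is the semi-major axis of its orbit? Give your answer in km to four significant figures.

r = 1.225×10⁷ m.
Vis-viva rearranged: 1/a = 2/r − v²/μ = 1.633×10⁻⁷ − 4.891×10⁻⁸ = 1.144×10⁻⁷ m⁻¹.
a = 8.745×10⁶ m = 8744.5 km.

a ≈ 8745 km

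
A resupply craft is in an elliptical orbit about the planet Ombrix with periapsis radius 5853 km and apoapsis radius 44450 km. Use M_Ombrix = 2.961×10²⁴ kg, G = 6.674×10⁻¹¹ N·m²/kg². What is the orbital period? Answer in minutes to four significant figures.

T ≈ 939.6 minutes

μ = GM = 6.674×10⁻¹¹ × 2.961×10²⁴ = 1.976×10¹⁴ m³/s².
Semi-major axis a = (r_p + r_a)/2 = (5853.0 + 44450)/2 = 25152 km = 2.515×10⁷ m.
By Kepler's third law T = 2π√(a³/μ) = 2π × 8.973×10³ = 5.638×10⁴ s.
= 939.6 minutes.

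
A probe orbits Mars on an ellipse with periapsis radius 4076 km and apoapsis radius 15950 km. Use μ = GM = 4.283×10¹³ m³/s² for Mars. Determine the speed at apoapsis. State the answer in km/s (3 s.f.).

Semi-major axis a = (r_p + r_a)/2 = 10013 km = 1.001×10⁷ m.
Vis-viva: v² = μ(2/r − 1/a) = 4.283×10¹³ × (1.254×10⁻⁷ − 9.987×10⁻⁸) = 1.093×10⁶ m²/s².
v = 1046 m/s = 1.046 km/s.

v ≈ 1.05 km/s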